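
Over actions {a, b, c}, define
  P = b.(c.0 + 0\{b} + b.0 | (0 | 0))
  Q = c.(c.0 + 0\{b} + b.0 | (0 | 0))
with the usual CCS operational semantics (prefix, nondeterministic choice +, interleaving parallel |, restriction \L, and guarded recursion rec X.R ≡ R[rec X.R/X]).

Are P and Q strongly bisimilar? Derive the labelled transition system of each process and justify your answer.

Reachable graph of P (4 states):
  u0 = b.(c.0 + 0\{b} + b.0 | (0 | 0)) | --b--▸ u1
  u1 = c.0 + 0\{b} + b.0 | (0 | 0) | --b--▸ u2, --c--▸ u3
  u2 = 0 | (0 | 0) | stopped
  u3 = 0 | stopped
Reachable graph of Q (4 states):
  v0 = c.(c.0 + 0\{b} + b.0 | (0 | 0)) | --c--▸ v1
  v1 = c.0 + 0\{b} + b.0 | (0 | 0) | --b--▸ v2, --c--▸ v3
  v2 = 0 | (0 | 0) | stopped
  v3 = 0 | stopped
Bisimilarity quotient blocks:
  B0 = {u0}
  B1 = {u1, v1}
  B2 = {u2, u3, v2, v3}
  B3 = {v0}
u0 ∈ B0, v0 ∈ B3 → different blocks

not bisimilar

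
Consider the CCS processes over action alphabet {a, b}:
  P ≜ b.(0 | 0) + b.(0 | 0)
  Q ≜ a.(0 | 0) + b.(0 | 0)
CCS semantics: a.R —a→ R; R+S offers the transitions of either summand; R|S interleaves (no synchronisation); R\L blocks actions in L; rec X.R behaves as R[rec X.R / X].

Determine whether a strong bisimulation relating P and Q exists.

Reachable graph of P (2 states):
  s0 = b.(0 | 0) + b.(0 | 0) → =b=> s1
  s1 = 0 | 0 → stopped
Reachable graph of Q (2 states):
  t0 = a.(0 | 0) + b.(0 | 0) → =a=> t1, =b=> t1
  t1 = 0 | 0 → stopped
Partition-refinement fixed point:
  B0 = {s0}
  B1 = {s1, t1}
  B2 = {t0}
s0 ∈ B0, t0 ∈ B2 → different blocks

P ≁ Q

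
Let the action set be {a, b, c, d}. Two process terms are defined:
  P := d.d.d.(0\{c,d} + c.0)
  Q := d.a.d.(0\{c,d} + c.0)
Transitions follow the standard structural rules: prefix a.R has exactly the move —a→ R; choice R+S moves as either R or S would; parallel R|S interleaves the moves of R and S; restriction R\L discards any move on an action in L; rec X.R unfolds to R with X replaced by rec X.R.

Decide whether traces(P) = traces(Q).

trace-distinct — witness ⟨dd⟩

Reachable graph of P (5 states):
  p0 = d.d.d.(0\{c,d} + c.0) → =d=> p1
  p1 = d.d.(0\{c,d} + c.0) → =d=> p2
  p2 = d.(0\{c,d} + c.0) → =d=> p3
  p3 = 0\{c,d} + c.0 → =c=> p4
  p4 = 0 → stopped
Reachable graph of Q (5 states):
  q0 = d.a.d.(0\{c,d} + c.0) → =d=> q1
  q1 = a.d.(0\{c,d} + c.0) → =a=> q2
  q2 = d.(0\{c,d} + c.0) → =d=> q3
  q3 = 0\{c,d} + c.0 → =c=> q4
  q4 = 0 → stopped
Executing dd from P (initial set {p0}):
  [1] d ⇒ {p1}
  [2] d ⇒ {p2}
  P completes σ.
Executing dd from Q (initial set {q0}):
  [1] d ⇒ {q1}
  [2] d ⇒ no successor for Q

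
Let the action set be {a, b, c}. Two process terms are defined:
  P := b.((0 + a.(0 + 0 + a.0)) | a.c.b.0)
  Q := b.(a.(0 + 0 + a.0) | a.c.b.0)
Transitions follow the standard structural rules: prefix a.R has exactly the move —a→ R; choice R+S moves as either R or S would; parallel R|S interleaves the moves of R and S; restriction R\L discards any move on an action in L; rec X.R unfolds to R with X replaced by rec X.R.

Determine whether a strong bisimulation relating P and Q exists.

P ~ Q

P's transition system — 13 states:
  m0 = b.((0 + a.(0 + 0 + a.0)) | a.c.b.0) :: —b→ m1
  m1 = (0 + a.(0 + 0 + a.0)) | a.c.b.0 :: —a→ m2, —a→ m3
  m2 = (0 + 0 + a.0) | a.c.b.0 :: —a→ m4, —a→ m5
  m3 = (0 + a.(0 + 0 + a.0)) | c.b.0 :: —a→ m4, —c→ m6
  m4 = (0 + 0 + a.0) | c.b.0 :: —a→ m7, —c→ m8
  m5 = 0 | a.c.b.0 :: —a→ m7
  m6 = (0 + a.(0 + 0 + a.0)) | b.0 :: —a→ m8, —b→ m9
  m7 = 0 | c.b.0 :: —c→ m10
  m8 = (0 + 0 + a.0) | b.0 :: —a→ m10, —b→ m11
  m9 = (0 + a.(0 + 0 + a.0)) | 0 :: —a→ m11
  m10 = 0 | b.0 :: —b→ m12
  m11 = (0 + 0 + a.0) | 0 :: —a→ m12
  m12 = 0 | 0 :: ·
Q's transition system — 13 states:
  n0 = b.(a.(0 + 0 + a.0) | a.c.b.0) :: —b→ n1
  n1 = a.(0 + 0 + a.0) | a.c.b.0 :: —a→ n2, —a→ n3
  n2 = (0 + 0 + a.0) | a.c.b.0 :: —a→ n4, —a→ n5
  n3 = a.(0 + 0 + a.0) | c.b.0 :: —a→ n4, —c→ n6
  n4 = (0 + 0 + a.0) | c.b.0 :: —a→ n7, —c→ n8
  n5 = 0 | a.c.b.0 :: —a→ n7
  n6 = a.(0 + 0 + a.0) | b.0 :: —a→ n8, —b→ n9
  n7 = 0 | c.b.0 :: —c→ n10
  n8 = (0 + 0 + a.0) | b.0 :: —a→ n10, —b→ n11
  n9 = a.(0 + 0 + a.0) | 0 :: —a→ n11
  n10 = 0 | b.0 :: —b→ n12
  n11 = (0 + 0 + a.0) | 0 :: —a→ n12
  n12 = 0 | 0 :: ·
Bisimilarity quotient blocks:
  B0 = {m0, n0}
  B1 = {m1, n1}
  B2 = {m3, n3}
  B3 = {m6, n6}
  B4 = {m8, n8}
  B5 = {m11, n11}
  B6 = {m12, n12}
  B7 = {m10, n10}
  B8 = {m9, n9}
  B9 = {m4, n4}
  B10 = {m7, n7}
  B11 = {m2, n2}
  B12 = {m5, n5}
m0 ∈ B0, n0 ∈ B0 → same block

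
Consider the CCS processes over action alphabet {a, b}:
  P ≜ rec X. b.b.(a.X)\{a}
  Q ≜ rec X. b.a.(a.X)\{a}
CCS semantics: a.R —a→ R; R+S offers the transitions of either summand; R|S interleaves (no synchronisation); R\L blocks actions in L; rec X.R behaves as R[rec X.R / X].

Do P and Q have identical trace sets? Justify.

P's transition system — 3 states:
  u0 = rec X. b.b.(a.X)\{a} has moves -b-> u1
  u1 = b.(a.(rec X. b.b.(a.X)\{a}))\{a} has moves -b-> u2
  u2 = (a.(rec X. b.b.(a.X)\{a}))\{a} has moves ·
Q's transition system — 3 states:
  v0 = rec X. b.a.(a.X)\{a} has moves -b-> v1
  v1 = a.(a.(rec X. b.a.(a.X)\{a}))\{a} has moves -a-> v2
  v2 = (a.(rec X. b.a.(a.X)\{a}))\{a} has moves ·
Run σ = ⟨bb⟩ on P: start {u0}
  [1] b ⇒ {u1}
  [2] b ⇒ {u2}
  — P admits the full trace.
Run σ = ⟨bb⟩ on Q: start {v0}
  [1] b ⇒ {v1}
  [2] b ⇒ ∅ (Q stuck)

trace-distinct — witness ⟨bb⟩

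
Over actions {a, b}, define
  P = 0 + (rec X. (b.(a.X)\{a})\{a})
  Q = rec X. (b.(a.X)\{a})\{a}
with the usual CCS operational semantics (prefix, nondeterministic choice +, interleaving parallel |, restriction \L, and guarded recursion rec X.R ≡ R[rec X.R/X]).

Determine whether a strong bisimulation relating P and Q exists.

P ~ Q

P's transition system — 2 states:
  m0 = 0 + (rec X. (b.(a.X)\{a})\{a}) | -b-> m1
  m1 = (a.(rec X. (b.(a.X)\{a})\{a}))\{a}\{a} | ·
Q's transition system — 2 states:
  n0 = rec X. (b.(a.X)\{a})\{a} | -b-> n1
  n1 = (a.(rec X. (b.(a.X)\{a})\{a}))\{a}\{a} | ·
Bisimilarity quotient blocks:
  B0 = {m0, n0}
  B1 = {m1, n1}
m0 ∈ B0, n0 ∈ B0 → same block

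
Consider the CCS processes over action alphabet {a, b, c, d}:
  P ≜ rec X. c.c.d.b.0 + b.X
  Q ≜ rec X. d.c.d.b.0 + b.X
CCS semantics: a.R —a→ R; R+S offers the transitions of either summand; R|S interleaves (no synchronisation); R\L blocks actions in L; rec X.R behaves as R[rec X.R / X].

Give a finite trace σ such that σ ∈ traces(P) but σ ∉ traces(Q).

LTS(P): 5 reachable states
  m0 = rec X. c.c.d.b.0 + b.X → —b→ m0, —c→ m1
  m1 = c.d.b.0 → —c→ m2
  m2 = d.b.0 → —d→ m3
  m3 = b.0 → —b→ m4
  m4 = 0 → ∅
LTS(Q): 5 reachable states
  n0 = rec X. d.c.d.b.0 + b.X → —b→ n0, —d→ n1
  n1 = c.d.b.0 → —c→ n2
  n2 = d.b.0 → —d→ n3
  n3 = b.0 → —b→ n4
  n4 = 0 → ∅
Trace ⟨c⟩ through P, begin at {m0}:
  step 1 (c): {m1}
  — P admits the full trace.
Trace ⟨c⟩ through Q, begin at {n0}:
  step 1 (c): ∅ (Q stuck)

c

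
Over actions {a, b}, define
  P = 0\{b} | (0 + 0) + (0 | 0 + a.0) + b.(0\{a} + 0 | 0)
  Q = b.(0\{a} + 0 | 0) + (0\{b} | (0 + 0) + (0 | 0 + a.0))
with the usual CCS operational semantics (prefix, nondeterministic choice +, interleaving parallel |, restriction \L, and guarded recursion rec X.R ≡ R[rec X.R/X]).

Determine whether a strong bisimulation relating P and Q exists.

YES

Reachable graph of P (3 states):
  m0 = 0\{b} | (0 + 0) + (0 | 0 + a.0) + b.(0\{a} + 0 | 0) has moves =a=> m1, =b=> m2
  m1 = 0 has moves stopped
  m2 = 0\{a} + 0 | 0 has moves stopped
Reachable graph of Q (3 states):
  n0 = b.(0\{a} + 0 | 0) + (0\{b} | (0 + 0) + (0 | 0 + a.0)) has moves =a=> n1, =b=> n2
  n1 = 0 has moves stopped
  n2 = 0\{a} + 0 | 0 has moves stopped
Bisimilarity quotient blocks:
  B0 = {m0, n0}
  B1 = {m1, m2, n1, n2}
m0 ∈ B0, n0 ∈ B0 → same block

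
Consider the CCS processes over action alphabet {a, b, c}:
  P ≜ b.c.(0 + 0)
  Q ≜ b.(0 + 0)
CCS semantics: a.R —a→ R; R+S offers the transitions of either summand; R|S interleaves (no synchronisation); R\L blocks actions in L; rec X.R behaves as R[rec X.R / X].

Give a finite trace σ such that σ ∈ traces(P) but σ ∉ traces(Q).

Reachable graph of P (3 states):
  m0 = b.c.(0 + 0) has moves =b=> m1
  m1 = c.(0 + 0) has moves =c=> m2
  m2 = 0 + 0 has moves deadlocked
Reachable graph of Q (2 states):
  n0 = b.(0 + 0) has moves =b=> n1
  n1 = 0 + 0 has moves deadlocked
Run σ = ⟨bc⟩ on P: start {m0}
  [1] b ⇒ {m1}
  [2] c ⇒ {m2}
  — P admits the full trace.
Run σ = ⟨bc⟩ on Q: start {n0}
  [1] b ⇒ {n1}
  [2] c ⇒ no successor for Q

bc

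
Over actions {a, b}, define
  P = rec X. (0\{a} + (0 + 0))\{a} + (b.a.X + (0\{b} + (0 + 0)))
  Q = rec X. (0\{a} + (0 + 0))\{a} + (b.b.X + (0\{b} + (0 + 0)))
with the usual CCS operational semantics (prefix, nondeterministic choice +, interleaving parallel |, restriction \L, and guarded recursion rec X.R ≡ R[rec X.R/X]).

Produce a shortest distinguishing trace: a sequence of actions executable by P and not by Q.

P's transition system — 2 states:
  u0 = rec X. (0\{a} + (0 + 0))\{a} + (b.a.X + (0\{b} + (0 + 0))) ⊢ --b--▸ u1
  u1 = a.(rec X. (0\{a} + (0 + 0))\{a} + (b.a.X + (0\{b} + (0 + 0)))) ⊢ --a--▸ u0
Q's transition system — 2 states:
  v0 = rec X. (0\{a} + (0 + 0))\{a} + (b.b.X + (0\{b} + (0 + 0))) ⊢ --b--▸ v1
  v1 = b.(rec X. (0\{a} + (0 + 0))\{a} + (b.b.X + (0\{b} + (0 + 0)))) ⊢ --b--▸ v0
Trace ⟨ba⟩ through P, begin at {u0}:
  step 1 (b): {u1}
  step 2 (a): {u0}
  — P admits the full trace.
Trace ⟨ba⟩ through Q, begin at {v0}:
  step 1 (b): {v1}
  step 2 (a): ∅  — Q cannot continue

ba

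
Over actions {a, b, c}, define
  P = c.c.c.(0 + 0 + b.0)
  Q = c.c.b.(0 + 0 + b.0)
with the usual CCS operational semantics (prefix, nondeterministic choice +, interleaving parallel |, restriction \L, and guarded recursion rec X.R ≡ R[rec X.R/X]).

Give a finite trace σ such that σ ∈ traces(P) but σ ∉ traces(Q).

ccc

P's transition system — 5 states:
  s0 = c.c.c.(0 + 0 + b.0) has moves --c--▸ s1
  s1 = c.c.(0 + 0 + b.0) has moves --c--▸ s2
  s2 = c.(0 + 0 + b.0) has moves --c--▸ s3
  s3 = 0 + 0 + b.0 has moves --b--▸ s4
  s4 = 0 has moves stopped
Q's transition system — 5 states:
  t0 = c.c.b.(0 + 0 + b.0) has moves --c--▸ t1
  t1 = c.b.(0 + 0 + b.0) has moves --c--▸ t2
  t2 = b.(0 + 0 + b.0) has moves --b--▸ t3
  t3 = 0 + 0 + b.0 has moves --b--▸ t4
  t4 = 0 has moves stopped
Executing ccc from P (initial set {s0}):
  [1] c ⇒ {s1}
  [2] c ⇒ {s2}
  [3] c ⇒ {s3}
  P completes σ.
Executing ccc from Q (initial set {t0}):
  [1] c ⇒ {t1}
  [2] c ⇒ {t2}
  [3] c ⇒ no successor for Q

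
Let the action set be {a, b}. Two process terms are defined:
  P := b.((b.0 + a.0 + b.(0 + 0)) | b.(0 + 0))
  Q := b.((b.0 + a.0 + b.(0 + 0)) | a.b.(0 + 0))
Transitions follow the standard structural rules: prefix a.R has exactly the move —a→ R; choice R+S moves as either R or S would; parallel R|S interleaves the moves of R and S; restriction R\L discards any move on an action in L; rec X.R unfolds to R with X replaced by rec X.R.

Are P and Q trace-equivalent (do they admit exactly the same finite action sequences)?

traces(P) ≠ traces(Q) — witness ⟨bbb⟩

P's transition system — 7 states:
  m0 = b.((b.0 + a.0 + b.(0 + 0)) | b.(0 + 0)) has moves -b-> m1
  m1 = (b.0 + a.0 + b.(0 + 0)) | b.(0 + 0) has moves -a-> m2, -b-> m2, -b-> m3, -b-> m4
  m2 = 0 | b.(0 + 0) has moves -b-> m5
  m3 = (0 + 0) | b.(0 + 0) has moves -b-> m6
  m4 = (b.0 + a.0 + b.(0 + 0)) | (0 + 0) has moves -a-> m5, -b-> m5, -b-> m6
  m5 = 0 | (0 + 0) has moves deadlocked
  m6 = (0 + 0) | (0 + 0) has moves deadlocked
Q's transition system — 10 states:
  n0 = b.((b.0 + a.0 + b.(0 + 0)) | a.b.(0 + 0)) has moves -b-> n1
  n1 = (b.0 + a.0 + b.(0 + 0)) | a.b.(0 + 0) has moves -a-> n2, -a-> n3, -b-> n3, -b-> n4
  n2 = (b.0 + a.0 + b.(0 + 0)) | b.(0 + 0) has moves -a-> n5, -b-> n5, -b-> n6, -b-> n7
  n3 = 0 | a.b.(0 + 0) has moves -a-> n5
  n4 = (0 + 0) | a.b.(0 + 0) has moves -a-> n6
  n5 = 0 | b.(0 + 0) has moves -b-> n8
  n6 = (0 + 0) | b.(0 + 0) has moves -b-> n9
  n7 = (b.0 + a.0 + b.(0 + 0)) | (0 + 0) has moves -a-> n8, -b-> n8, -b-> n9
  n8 = 0 | (0 + 0) has moves deadlocked
  n9 = (0 + 0) | (0 + 0) has moves deadlocked
Trace ⟨bbb⟩ through P, begin at {m0}:
  step 1 (b): {m1}
  step 2 (b): {m2, m3, m4}
  step 3 (b): {m5, m6}
  ✓ P
Trace ⟨bbb⟩ through Q, begin at {n0}:
  step 1 (b): {n1}
  step 2 (b): {n3, n4}
  step 3 (b): no successor for Q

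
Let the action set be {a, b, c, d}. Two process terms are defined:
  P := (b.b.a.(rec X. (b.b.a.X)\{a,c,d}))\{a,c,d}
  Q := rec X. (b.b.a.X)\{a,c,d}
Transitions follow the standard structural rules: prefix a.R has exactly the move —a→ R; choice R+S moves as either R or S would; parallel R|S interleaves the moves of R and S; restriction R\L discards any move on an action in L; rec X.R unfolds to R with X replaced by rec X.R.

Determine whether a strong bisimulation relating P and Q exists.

YES

Reachable graph of P (3 states):
  m0 = (b.b.a.(rec X. (b.b.a.X)\{a,c,d}))\{a,c,d} ⊢ -b-> m1
  m1 = (b.a.(rec X. (b.b.a.X)\{a,c,d}))\{a,c,d} ⊢ -b-> m2
  m2 = (a.(rec X. (b.b.a.X)\{a,c,d}))\{a,c,d} ⊢ ∅
Reachable graph of Q (3 states):
  n0 = rec X. (b.b.a.X)\{a,c,d} ⊢ -b-> n1
  n1 = (b.a.(rec X. (b.b.a.X)\{a,c,d}))\{a,c,d} ⊢ -b-> n2
  n2 = (a.(rec X. (b.b.a.X)\{a,c,d}))\{a,c,d} ⊢ ∅
Bisimilarity quotient blocks:
  B0 = {m0, n0}
  B1 = {m1, n1}
  B2 = {m2, n2}
m0 ∈ B0, n0 ∈ B0 → same block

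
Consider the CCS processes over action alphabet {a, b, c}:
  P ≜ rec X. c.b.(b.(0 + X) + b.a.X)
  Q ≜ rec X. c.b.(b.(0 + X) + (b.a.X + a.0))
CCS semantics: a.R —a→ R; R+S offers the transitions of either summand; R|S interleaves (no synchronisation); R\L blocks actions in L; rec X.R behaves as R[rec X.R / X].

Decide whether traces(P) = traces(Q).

NO — witness ⟨cba⟩

Reachable graph of P (5 states):
  p0 = rec X. c.b.(b.(0 + X) + b.a.X) | =c=> p1
  p1 = b.(b.(0 + (rec X. c.b.(b.(0 + X) + b.a.X))) + b.a.(rec X. c.b.(b.(0 + X) + b.a.X))) | =b=> p2
  p2 = b.(0 + (rec X. c.b.(b.(0 + X) + b.a.X))) + b.a.(rec X. c.b.(b.(0 + X) + b.a.X)) | =b=> p3, =b=> p4
  p3 = 0 + (rec X. c.b.(b.(0 + X) + b.a.X)) | =c=> p1
  p4 = a.(rec X. c.b.(b.(0 + X) + b.a.X)) | =a=> p0
Reachable graph of Q (6 states):
  q0 = rec X. c.b.(b.(0 + X) + (b.a.X + a.0)) | =c=> q1
  q1 = b.(b.(0 + (rec X. c.b.(b.(0 + X) + (b.a.X + a.0)))) + (b.a.(rec X. c.b.(b.(0 + X) + (b.a.X + a.0))) + a.0)) | =b=> q2
  q2 = b.(0 + (rec X. c.b.(b.(0 + X) + (b.a.X + a.0)))) + (b.a.(rec X. c.b.(b.(0 + X) + (b.a.X + a.0))) + a.0) | =a=> q3, =b=> q4, =b=> q5
  q3 = 0 | stopped
  q4 = 0 + (rec X. c.b.(b.(0 + X) + (b.a.X + a.0))) | =c=> q1
  q5 = a.(rec X. c.b.(b.(0 + X) + (b.a.X + a.0))) | =a=> q0
Run σ = ⟨cba⟩ on Q: start {q0}
  [1] c ⇒ {q1}
  [2] b ⇒ {q2}
  [3] a ⇒ {q3}
  Q completes σ.
Run σ = ⟨cba⟩ on P: start {p0}
  [1] c ⇒ {p1}
  [2] b ⇒ {p2}
  [3] a ⇒ ∅  — P cannot continue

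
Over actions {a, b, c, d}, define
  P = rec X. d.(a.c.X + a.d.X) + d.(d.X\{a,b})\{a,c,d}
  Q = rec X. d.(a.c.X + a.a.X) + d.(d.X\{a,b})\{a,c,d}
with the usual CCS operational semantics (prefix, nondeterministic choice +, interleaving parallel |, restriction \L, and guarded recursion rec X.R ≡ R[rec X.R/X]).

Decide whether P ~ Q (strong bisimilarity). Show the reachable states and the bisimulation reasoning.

P ≁ Q

LTS(P): 5 reachable states
  p0 = rec X. d.(a.c.X + a.d.X) + d.(d.X\{a,b})\{a,c,d} | =d=> p1, =d=> p2
  p1 = (d.(rec X. d.(a.c.X + a.d.X) + d.(d.X\{a,b})\{a,c,d})\{a,b})\{a,c,d} | stopped
  p2 = a.c.(rec X. d.(a.c.X + a.d.X) + d.(d.X\{a,b})\{a,c,d}) + a.d.(rec X. d.(a.c.X + a.d.X) + d.(d.X\{a,b})\{a,c,d}) | =a=> p3, =a=> p4
  p3 = c.(rec X. d.(a.c.X + a.d.X) + d.(d.X\{a,b})\{a,c,d}) | =c=> p0
  p4 = d.(rec X. d.(a.c.X + a.d.X) + d.(d.X\{a,b})\{a,c,d}) | =d=> p0
LTS(Q): 5 reachable states
  q0 = rec X. d.(a.c.X + a.a.X) + d.(d.X\{a,b})\{a,c,d} | =d=> q1, =d=> q2
  q1 = (d.(rec X. d.(a.c.X + a.a.X) + d.(d.X\{a,b})\{a,c,d})\{a,b})\{a,c,d} | stopped
  q2 = a.c.(rec X. d.(a.c.X + a.a.X) + d.(d.X\{a,b})\{a,c,d}) + a.a.(rec X. d.(a.c.X + a.a.X) + d.(d.X\{a,b})\{a,c,d}) | =a=> q3, =a=> q4
  q3 = a.(rec X. d.(a.c.X + a.a.X) + d.(d.X\{a,b})\{a,c,d}) | =a=> q0
  q4 = c.(rec X. d.(a.c.X + a.a.X) + d.(d.X\{a,b})\{a,c,d}) | =c=> q0
Partition-refinement fixed point:
  B0 = {p0}
  B1 = {p2}
  B2 = {p3}
  B3 = {p4}
  B4 = {p1, q1}
  B5 = {q0}
  B6 = {q2}
  B7 = {q3}
  B8 = {q4}
p0 ∈ B0, q0 ∈ B5 → different blocks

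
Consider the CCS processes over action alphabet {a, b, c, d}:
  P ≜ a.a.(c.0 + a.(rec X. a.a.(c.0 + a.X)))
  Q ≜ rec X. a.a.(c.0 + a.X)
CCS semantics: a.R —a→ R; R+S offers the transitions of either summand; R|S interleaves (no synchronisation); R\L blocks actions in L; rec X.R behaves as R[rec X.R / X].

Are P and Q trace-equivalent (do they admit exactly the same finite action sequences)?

P's transition system — 5 states:
  m0 = a.a.(c.0 + a.(rec X. a.a.(c.0 + a.X))) → =a=> m1
  m1 = a.(c.0 + a.(rec X. a.a.(c.0 + a.X))) → =a=> m2
  m2 = c.0 + a.(rec X. a.a.(c.0 + a.X)) → =a=> m3, =c=> m4
  m3 = rec X. a.a.(c.0 + a.X) → =a=> m1
  m4 = 0 → ∅
Q's transition system — 4 states:
  n0 = rec X. a.a.(c.0 + a.X) → =a=> n1
  n1 = a.(c.0 + a.(rec X. a.a.(c.0 + a.X))) → =a=> n2
  n2 = c.0 + a.(rec X. a.a.(c.0 + a.X)) → =a=> n0, =c=> n3
  n3 = 0 → ∅
Partition-refinement fixed point:
  B0 = {m0, m3, n0}
  B1 = {m1, n1}
  B2 = {m2, n2}
  B3 = {m4, n3}
m0 ∈ B0, n0 ∈ B0 → same block
Bisimilar ⇒ trace-equivalent.

YES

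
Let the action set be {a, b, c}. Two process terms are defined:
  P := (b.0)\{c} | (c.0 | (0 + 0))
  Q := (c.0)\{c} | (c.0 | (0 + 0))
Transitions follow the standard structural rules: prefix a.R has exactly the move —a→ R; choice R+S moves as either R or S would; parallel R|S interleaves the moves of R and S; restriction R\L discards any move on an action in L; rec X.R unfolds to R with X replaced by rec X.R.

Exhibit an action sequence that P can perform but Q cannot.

Reachable graph of P (4 states):
  u0 = (b.0)\{c} | (c.0 | (0 + 0)) → =b=> u1, =c=> u2
  u1 = 0\{c} | (c.0 | (0 + 0)) → =c=> u3
  u2 = (b.0)\{c} | (0 | (0 + 0)) → =b=> u3
  u3 = 0\{c} | (0 | (0 + 0)) → ∅
Reachable graph of Q (2 states):
  v0 = (c.0)\{c} | (c.0 | (0 + 0)) → =c=> v1
  v1 = (c.0)\{c} | (0 | (0 + 0)) → ∅
Trace ⟨b⟩ through P, begin at {u0}:
  step 1 (b): {u1}
  P completes σ.
Trace ⟨b⟩ through Q, begin at {v0}:
  step 1 (b): no successor for Q

b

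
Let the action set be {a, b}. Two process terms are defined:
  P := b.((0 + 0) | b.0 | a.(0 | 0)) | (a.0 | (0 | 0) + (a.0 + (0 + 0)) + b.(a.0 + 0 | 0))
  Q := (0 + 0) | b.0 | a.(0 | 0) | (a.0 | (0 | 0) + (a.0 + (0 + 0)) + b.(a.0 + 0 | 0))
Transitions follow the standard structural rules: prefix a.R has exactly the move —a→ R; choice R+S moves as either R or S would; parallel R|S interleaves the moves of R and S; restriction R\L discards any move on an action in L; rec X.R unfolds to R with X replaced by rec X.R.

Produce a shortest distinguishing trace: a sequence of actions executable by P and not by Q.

bbb

P's transition system — 20 states:
  s0 = b.((0 + 0) | b.0 | a.(0 | 0)) | (a.0 | (0 | 0) + (a.0 + (0 + 0)) + b.(a.0 + 0 | 0)) has moves —a→ s1, —a→ s2, —b→ s3, —b→ s4
  s1 = b.((0 + 0) | b.0 | a.(0 | 0)) | (0 | (0 | 0)) has moves —b→ s5
  s2 = b.((0 + 0) | b.0 | a.(0 | 0)) | 0 has moves —b→ s6
  s3 = (0 + 0) | b.0 | a.(0 | 0) | (a.0 | (0 | 0) + (a.0 + (0 + 0)) + b.(a.0 + 0 | 0)) has moves —a→ s5, —a→ s6, —a→ s7, —b→ s8, —b→ s9
  s4 = b.((0 + 0) | b.0 | a.(0 | 0)) | (a.0 + 0 | 0) has moves —a→ s2, —b→ s9
  s5 = (0 + 0) | b.0 | a.(0 | 0) | (0 | (0 | 0)) has moves —a→ s10, —b→ s11
  s6 = (0 + 0) | b.0 | a.(0 | 0) | 0 has moves —a→ s12, —b→ s13
  s7 = (0 + 0) | b.0 | (0 | 0) | (a.0 | (0 | 0) + (a.0 + (0 + 0)) + b.(a.0 + 0 | 0)) has moves —a→ s10, —a→ s12, —b→ s14, —b→ s15
  s8 = (0 + 0) | 0 | a.(0 | 0) | (a.0 | (0 | 0) + (a.0 + (0 + 0)) + b.(a.0 + 0 | 0)) has moves —a→ s11, —a→ s13, —a→ s14, —b→ s16
  s9 = (0 + 0) | b.0 | a.(0 | 0) | (a.0 + 0 | 0) has moves —a→ s15, —a→ s6, —b→ s16
  s10 = (0 + 0) | b.0 | (0 | 0) | (0 | (0 | 0)) has moves —b→ s17
  s11 = (0 + 0) | 0 | a.(0 | 0) | (0 | (0 | 0)) has moves —a→ s17
  s12 = (0 + 0) | b.0 | (0 | 0) | 0 has moves —b→ s18
  s13 = (0 + 0) | 0 | a.(0 | 0) | 0 has moves —a→ s18
  s14 = (0 + 0) | 0 | (0 | 0) | (a.0 | (0 | 0) + (a.0 + (0 + 0)) + b.(a.0 + 0 | 0)) has moves —a→ s17, —a→ s18, —b→ s19
  s15 = (0 + 0) | b.0 | (0 | 0) | (a.0 + 0 | 0) has moves —a→ s12, —b→ s19
  s16 = (0 + 0) | 0 | a.(0 | 0) | (a.0 + 0 | 0) has moves —a→ s13, —a→ s19
  s17 = (0 + 0) | 0 | (0 | 0) | (0 | (0 | 0)) has moves (no moves)
  s18 = (0 + 0) | 0 | (0 | 0) | 0 has moves (no moves)
  s19 = (0 + 0) | 0 | (0 | 0) | (a.0 + 0 | 0) has moves —a→ s18
Q's transition system — 16 states:
  t0 = (0 + 0) | b.0 | a.(0 | 0) | (a.0 | (0 | 0) + (a.0 + (0 + 0)) + b.(a.0 + 0 | 0)) has moves —a→ t1, —a→ t2, —a→ t3, —b→ t4, —b→ t5
  t1 = (0 + 0) | b.0 | (0 | 0) | (a.0 | (0 | 0) + (a.0 + (0 + 0)) + b.(a.0 + 0 | 0)) has moves —a→ t6, —a→ t7, —b→ t8, —b→ t9
  t2 = (0 + 0) | b.0 | a.(0 | 0) | (0 | (0 | 0)) has moves —a→ t6, —b→ t10
  t3 = (0 + 0) | b.0 | a.(0 | 0) | 0 has moves —a→ t7, —b→ t11
  t4 = (0 + 0) | 0 | a.(0 | 0) | (a.0 | (0 | 0) + (a.0 + (0 + 0)) + b.(a.0 + 0 | 0)) has moves —a→ t10, —a→ t11, —a→ t8, —b→ t12
  t5 = (0 + 0) | b.0 | a.(0 | 0) | (a.0 + 0 | 0) has moves —a→ t3, —a→ t9, —b→ t12
  t6 = (0 + 0) | b.0 | (0 | 0) | (0 | (0 | 0)) has moves —b→ t13
  t7 = (0 + 0) | b.0 | (0 | 0) | 0 has moves —b→ t14
  t8 = (0 + 0) | 0 | (0 | 0) | (a.0 | (0 | 0) + (a.0 + (0 + 0)) + b.(a.0 + 0 | 0)) has moves —a→ t13, —a→ t14, —b→ t15
  t9 = (0 + 0) | b.0 | (0 | 0) | (a.0 + 0 | 0) has moves —a→ t7, —b→ t15
  t10 = (0 + 0) | 0 | a.(0 | 0) | (0 | (0 | 0)) has moves —a→ t13
  t11 = (0 + 0) | 0 | a.(0 | 0) | 0 has moves —a→ t14
  t12 = (0 + 0) | 0 | a.(0 | 0) | (a.0 + 0 | 0) has moves —a→ t11, —a→ t15
  t13 = (0 + 0) | 0 | (0 | 0) | (0 | (0 | 0)) has moves (no moves)
  t14 = (0 + 0) | 0 | (0 | 0) | 0 has moves (no moves)
  t15 = (0 + 0) | 0 | (0 | 0) | (a.0 + 0 | 0) has moves —a→ t14
Trace ⟨bbb⟩ through P, begin at {s0}:
  [1] b ⇒ {s3, s4}
  [2] b ⇒ {s8, s9}
  [3] b ⇒ {s16}
  ✓ P
Trace ⟨bbb⟩ through Q, begin at {t0}:
  [1] b ⇒ {t4, t5}
  [2] b ⇒ {t12}
  [3] b ⇒ ∅  — Q cannot continue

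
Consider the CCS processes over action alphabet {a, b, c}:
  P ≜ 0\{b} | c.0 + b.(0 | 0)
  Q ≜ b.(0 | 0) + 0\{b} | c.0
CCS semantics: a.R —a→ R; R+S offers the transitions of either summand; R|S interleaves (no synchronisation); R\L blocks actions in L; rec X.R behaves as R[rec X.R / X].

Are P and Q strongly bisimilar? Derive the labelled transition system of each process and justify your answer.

P's transition system — 3 states:
  s0 = 0\{b} | c.0 + b.(0 | 0) has moves —b→ s1, —c→ s2
  s1 = 0 | 0 has moves deadlocked
  s2 = 0\{b} | 0 has moves deadlocked
Q's transition system — 3 states:
  t0 = b.(0 | 0) + 0\{b} | c.0 has moves —b→ t1, —c→ t2
  t1 = 0 | 0 has moves deadlocked
  t2 = 0\{b} | 0 has moves deadlocked
Bisimilarity quotient blocks:
  B0 = {s0, t0}
  B1 = {s1, s2, t1, t2}
s0 ∈ B0, t0 ∈ B0 → same block

YES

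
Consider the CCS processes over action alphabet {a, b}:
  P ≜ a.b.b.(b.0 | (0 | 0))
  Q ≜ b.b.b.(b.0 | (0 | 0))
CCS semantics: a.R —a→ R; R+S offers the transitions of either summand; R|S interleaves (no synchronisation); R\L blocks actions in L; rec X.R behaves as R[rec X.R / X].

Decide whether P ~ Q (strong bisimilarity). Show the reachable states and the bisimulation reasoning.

not bisimilar

Reachable graph of P (5 states):
  p0 = a.b.b.(b.0 | (0 | 0)) :: ··a··> p1
  p1 = b.b.(b.0 | (0 | 0)) :: ··b··> p2
  p2 = b.(b.0 | (0 | 0)) :: ··b··> p3
  p3 = b.0 | (0 | 0) :: ··b··> p4
  p4 = 0 | (0 | 0) :: ∅
Reachable graph of Q (5 states):
  q0 = b.b.b.(b.0 | (0 | 0)) :: ··b··> q1
  q1 = b.b.(b.0 | (0 | 0)) :: ··b··> q2
  q2 = b.(b.0 | (0 | 0)) :: ··b··> q3
  q3 = b.0 | (0 | 0) :: ··b··> q4
  q4 = 0 | (0 | 0) :: ∅
Coarsest stable partition (strong bisimilarity classes):
  B0 = {p0}
  B1 = {p1, q1}
  B2 = {p2, q2}
  B3 = {p3, q3}
  B4 = {p4, q4}
  B5 = {q0}
p0 ∈ B0, q0 ∈ B5 → different blocks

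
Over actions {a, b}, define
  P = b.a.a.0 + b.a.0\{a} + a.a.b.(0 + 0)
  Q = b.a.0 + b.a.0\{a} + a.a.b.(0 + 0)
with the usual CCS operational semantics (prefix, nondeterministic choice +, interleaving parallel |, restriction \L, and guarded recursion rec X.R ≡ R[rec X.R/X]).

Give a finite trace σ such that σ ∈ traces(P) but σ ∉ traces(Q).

LTS(P): 9 reachable states
  m0 = b.a.a.0 + b.a.0\{a} + a.a.b.(0 + 0) ⊢ --a--▸ m1, --b--▸ m2, --b--▸ m3
  m1 = a.b.(0 + 0) ⊢ --a--▸ m4
  m2 = a.0\{a} ⊢ --a--▸ m5
  m3 = a.a.0 ⊢ --a--▸ m6
  m4 = b.(0 + 0) ⊢ --b--▸ m7
  m5 = 0\{a} ⊢ ·
  m6 = a.0 ⊢ --a--▸ m8
  m7 = 0 + 0 ⊢ ·
  m8 = 0 ⊢ ·
LTS(Q): 8 reachable states
  n0 = b.a.0 + b.a.0\{a} + a.a.b.(0 + 0) ⊢ --a--▸ n1, --b--▸ n2, --b--▸ n3
  n1 = a.b.(0 + 0) ⊢ --a--▸ n4
  n2 = a.0 ⊢ --a--▸ n5
  n3 = a.0\{a} ⊢ --a--▸ n6
  n4 = b.(0 + 0) ⊢ --b--▸ n7
  n5 = 0 ⊢ ·
  n6 = 0\{a} ⊢ ·
  n7 = 0 + 0 ⊢ ·
Executing baa from P (initial set {m0}):
  after b @ step 1: {m2, m3}
  after a @ step 2: {m5, m6}
  after a @ step 3: {m8}
  P completes σ.
Executing baa from Q (initial set {n0}):
  after b @ step 1: {n2, n3}
  after a @ step 2: {n5, n6}
  after a @ step 3: ∅  — Q cannot continue

baa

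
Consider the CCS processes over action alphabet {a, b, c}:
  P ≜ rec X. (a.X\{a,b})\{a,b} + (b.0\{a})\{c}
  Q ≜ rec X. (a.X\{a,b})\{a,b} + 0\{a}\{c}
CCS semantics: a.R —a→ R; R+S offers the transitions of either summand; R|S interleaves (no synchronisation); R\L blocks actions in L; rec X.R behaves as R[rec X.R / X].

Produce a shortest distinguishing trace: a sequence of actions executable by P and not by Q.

P's transition system — 2 states:
  p0 = rec X. (a.X\{a,b})\{a,b} + (b.0\{a})\{c} :: —b→ p1
  p1 = 0\{a}\{c} :: stopped
Q's transition system — 1 states:
  q0 = rec X. (a.X\{a,b})\{a,b} + 0\{a}\{c} :: stopped
Executing b from P (initial set {p0}):
  step 1 (b): {p1}
  — P admits the full trace.
Executing b from Q (initial set {q0}):
  step 1 (b): ∅  — Q cannot continue

b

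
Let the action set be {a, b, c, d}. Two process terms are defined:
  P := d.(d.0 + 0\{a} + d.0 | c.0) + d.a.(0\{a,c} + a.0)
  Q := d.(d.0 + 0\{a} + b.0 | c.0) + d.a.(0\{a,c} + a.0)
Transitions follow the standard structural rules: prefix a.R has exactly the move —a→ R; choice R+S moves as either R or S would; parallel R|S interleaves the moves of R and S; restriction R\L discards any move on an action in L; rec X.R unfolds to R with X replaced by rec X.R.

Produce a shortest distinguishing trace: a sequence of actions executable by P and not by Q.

dcd

LTS(P): 8 reachable states
  p0 = d.(d.0 + 0\{a} + d.0 | c.0) + d.a.(0\{a,c} + a.0) :: --d--▸ p1, --d--▸ p2
  p1 = a.(0\{a,c} + a.0) :: --a--▸ p3
  p2 = d.0 + 0\{a} + d.0 | c.0 :: --c--▸ p4, --d--▸ p5, --d--▸ p6
  p3 = 0\{a,c} + a.0 :: --a--▸ p5
  p4 = d.0 | 0 :: --d--▸ p7
  p5 = 0 :: (no moves)
  p6 = 0 | c.0 :: --c--▸ p7
  p7 = 0 | 0 :: (no moves)
LTS(Q): 8 reachable states
  q0 = d.(d.0 + 0\{a} + b.0 | c.0) + d.a.(0\{a,c} + a.0) :: --d--▸ q1, --d--▸ q2
  q1 = a.(0\{a,c} + a.0) :: --a--▸ q3
  q2 = d.0 + 0\{a} + b.0 | c.0 :: --b--▸ q4, --c--▸ q5, --d--▸ q6
  q3 = 0\{a,c} + a.0 :: --a--▸ q6
  q4 = 0 | c.0 :: --c--▸ q7
  q5 = b.0 | 0 :: --b--▸ q7
  q6 = 0 :: (no moves)
  q7 = 0 | 0 :: (no moves)
Executing dcd from P (initial set {p0}):
  step 1 (d): {p1, p2}
  step 2 (c): {p4}
  step 3 (d): {p7}
  P completes σ.
Executing dcd from Q (initial set {q0}):
  step 1 (d): {q1, q2}
  step 2 (c): {q5}
  step 3 (d): no successor for Q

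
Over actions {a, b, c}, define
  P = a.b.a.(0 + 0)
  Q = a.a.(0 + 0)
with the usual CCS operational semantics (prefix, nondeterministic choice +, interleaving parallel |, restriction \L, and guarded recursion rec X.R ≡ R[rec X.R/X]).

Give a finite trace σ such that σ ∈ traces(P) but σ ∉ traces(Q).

P's transition system — 4 states:
  s0 = a.b.a.(0 + 0) ⊢ --a--▸ s1
  s1 = b.a.(0 + 0) ⊢ --b--▸ s2
  s2 = a.(0 + 0) ⊢ --a--▸ s3
  s3 = 0 + 0 ⊢ stopped
Q's transition system — 3 states:
  t0 = a.a.(0 + 0) ⊢ --a--▸ t1
  t1 = a.(0 + 0) ⊢ --a--▸ t2
  t2 = 0 + 0 ⊢ stopped
Trace ⟨ab⟩ through P, begin at {s0}:
  after a @ step 1: {s1}
  after b @ step 2: {s2}
  P completes σ.
Trace ⟨ab⟩ through Q, begin at {t0}:
  after a @ step 1: {t1}
  after b @ step 2: ∅  — Q cannot continue

ab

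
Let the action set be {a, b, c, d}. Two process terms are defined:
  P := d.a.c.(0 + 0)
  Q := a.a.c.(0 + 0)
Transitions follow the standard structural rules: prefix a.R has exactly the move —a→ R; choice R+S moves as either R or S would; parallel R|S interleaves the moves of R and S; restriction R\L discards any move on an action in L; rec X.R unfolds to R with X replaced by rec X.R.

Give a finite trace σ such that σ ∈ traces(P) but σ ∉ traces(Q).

P's transition system — 4 states:
  m0 = d.a.c.(0 + 0) ⊢ -d-> m1
  m1 = a.c.(0 + 0) ⊢ -a-> m2
  m2 = c.(0 + 0) ⊢ -c-> m3
  m3 = 0 + 0 ⊢ ∅
Q's transition system — 4 states:
  n0 = a.a.c.(0 + 0) ⊢ -a-> n1
  n1 = a.c.(0 + 0) ⊢ -a-> n2
  n2 = c.(0 + 0) ⊢ -c-> n3
  n3 = 0 + 0 ⊢ ∅
Trace ⟨d⟩ through P, begin at {m0}:
  [1] d ⇒ {m1}
  — P admits the full trace.
Trace ⟨d⟩ through Q, begin at {n0}:
  [1] d ⇒ ∅  — Q cannot continue

d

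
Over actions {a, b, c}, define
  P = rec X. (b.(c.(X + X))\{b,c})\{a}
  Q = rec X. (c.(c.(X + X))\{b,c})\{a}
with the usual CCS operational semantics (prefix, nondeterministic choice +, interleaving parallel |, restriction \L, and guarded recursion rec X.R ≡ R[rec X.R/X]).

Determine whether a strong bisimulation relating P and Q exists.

LTS(P): 2 reachable states
  s0 = rec X. (b.(c.(X + X))\{b,c})\{a} has moves —b→ s1
  s1 = (c.((rec X. (b.(c.(X + X))\{b,c})\{a}) + (rec X. (b.(c.(X + X))\{b,c})\{a})))\{b,c}\{a} has moves stopped
LTS(Q): 2 reachable states
  t0 = rec X. (c.(c.(X + X))\{b,c})\{a} has moves —c→ t1
  t1 = (c.((rec X. (c.(c.(X + X))\{b,c})\{a}) + (rec X. (c.(c.(X + X))\{b,c})\{a})))\{b,c}\{a} has moves stopped
Bisimilarity quotient blocks:
  B0 = {s0}
  B1 = {s1, t1}
  B2 = {t0}
s0 ∈ B0, t0 ∈ B2 → different blocks

NO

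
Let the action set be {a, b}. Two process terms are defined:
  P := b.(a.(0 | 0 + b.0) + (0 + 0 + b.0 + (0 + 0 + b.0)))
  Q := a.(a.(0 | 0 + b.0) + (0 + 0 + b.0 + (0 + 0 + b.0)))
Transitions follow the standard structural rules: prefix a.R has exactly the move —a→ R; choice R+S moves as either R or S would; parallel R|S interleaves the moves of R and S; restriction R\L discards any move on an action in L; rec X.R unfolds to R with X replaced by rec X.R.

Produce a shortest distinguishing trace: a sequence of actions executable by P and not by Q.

LTS(P): 4 reachable states
  u0 = b.(a.(0 | 0 + b.0) + (0 + 0 + b.0 + (0 + 0 + b.0))) has moves —b→ u1
  u1 = a.(0 | 0 + b.0) + (0 + 0 + b.0 + (0 + 0 + b.0)) has moves —a→ u2, —b→ u3
  u2 = 0 | 0 + b.0 has moves —b→ u3
  u3 = 0 has moves ·
LTS(Q): 4 reachable states
  v0 = a.(a.(0 | 0 + b.0) + (0 + 0 + b.0 + (0 + 0 + b.0))) has moves —a→ v1
  v1 = a.(0 | 0 + b.0) + (0 + 0 + b.0 + (0 + 0 + b.0)) has moves —a→ v2, —b→ v3
  v2 = 0 | 0 + b.0 has moves —b→ v3
  v3 = 0 has moves ·
Executing b from P (initial set {u0}):
  step 1 (b): {u1}
  — P admits the full trace.
Executing b from Q (initial set {v0}):
  step 1 (b): ∅  — Q cannot continue

b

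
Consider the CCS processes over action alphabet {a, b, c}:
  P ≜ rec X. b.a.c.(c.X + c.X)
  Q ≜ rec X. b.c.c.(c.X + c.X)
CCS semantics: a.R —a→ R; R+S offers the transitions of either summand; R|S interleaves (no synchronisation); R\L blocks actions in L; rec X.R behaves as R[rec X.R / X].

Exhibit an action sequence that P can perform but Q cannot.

ba

LTS(P): 4 reachable states
  m0 = rec X. b.a.c.(c.X + c.X) has moves -b-> m1
  m1 = a.c.(c.(rec X. b.a.c.(c.X + c.X)) + c.(rec X. b.a.c.(c.X + c.X))) has moves -a-> m2
  m2 = c.(c.(rec X. b.a.c.(c.X + c.X)) + c.(rec X. b.a.c.(c.X + c.X))) has moves -c-> m3
  m3 = c.(rec X. b.a.c.(c.X + c.X)) + c.(rec X. b.a.c.(c.X + c.X)) has moves -c-> m0
LTS(Q): 4 reachable states
  n0 = rec X. b.c.c.(c.X + c.X) has moves -b-> n1
  n1 = c.c.(c.(rec X. b.c.c.(c.X + c.X)) + c.(rec X. b.c.c.(c.X + c.X))) has moves -c-> n2
  n2 = c.(c.(rec X. b.c.c.(c.X + c.X)) + c.(rec X. b.c.c.(c.X + c.X))) has moves -c-> n3
  n3 = c.(rec X. b.c.c.(c.X + c.X)) + c.(rec X. b.c.c.(c.X + c.X)) has moves -c-> n0
Run σ = ⟨ba⟩ on P: start {m0}
  after b @ step 1: {m1}
  after a @ step 2: {m2}
  P completes σ.
Run σ = ⟨ba⟩ on Q: start {n0}
  after b @ step 1: {n1}
  after a @ step 2: ∅ (Q stuck)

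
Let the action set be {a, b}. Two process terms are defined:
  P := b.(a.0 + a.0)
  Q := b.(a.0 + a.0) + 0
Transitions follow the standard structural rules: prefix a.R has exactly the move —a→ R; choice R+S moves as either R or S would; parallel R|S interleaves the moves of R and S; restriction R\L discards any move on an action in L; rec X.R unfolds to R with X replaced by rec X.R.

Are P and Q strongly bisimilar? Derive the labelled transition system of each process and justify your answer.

bisimilar

Reachable graph of P (3 states):
  s0 = b.(a.0 + a.0) → =b=> s1
  s1 = a.0 + a.0 → =a=> s2
  s2 = 0 → deadlocked
Reachable graph of Q (3 states):
  t0 = b.(a.0 + a.0) + 0 → =b=> t1
  t1 = a.0 + a.0 → =a=> t2
  t2 = 0 → deadlocked
Partition-refinement fixed point:
  B0 = {s0, t0}
  B1 = {s1, t1}
  B2 = {s2, t2}
s0 ∈ B0, t0 ∈ B0 → same block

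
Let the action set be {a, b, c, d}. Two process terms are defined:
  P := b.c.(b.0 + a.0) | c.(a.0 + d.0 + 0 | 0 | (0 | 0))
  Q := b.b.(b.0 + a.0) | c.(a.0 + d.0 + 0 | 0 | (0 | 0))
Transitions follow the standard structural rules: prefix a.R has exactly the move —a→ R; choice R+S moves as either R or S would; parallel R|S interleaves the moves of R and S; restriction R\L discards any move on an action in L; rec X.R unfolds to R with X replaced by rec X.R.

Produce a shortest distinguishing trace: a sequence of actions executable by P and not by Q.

Reachable graph of P (12 states):
  m0 = b.c.(b.0 + a.0) | c.(a.0 + d.0 + 0 | 0 | (0 | 0)) :: --b--▸ m1, --c--▸ m2
  m1 = c.(b.0 + a.0) | c.(a.0 + d.0 + 0 | 0 | (0 | 0)) :: --c--▸ m3, --c--▸ m4
  m2 = b.c.(b.0 + a.0) | (a.0 + d.0 + 0 | 0 | (0 | 0)) :: --a--▸ m5, --b--▸ m4, --d--▸ m5
  m3 = (b.0 + a.0) | c.(a.0 + d.0 + 0 | 0 | (0 | 0)) :: --a--▸ m6, --b--▸ m6, --c--▸ m7
  m4 = c.(b.0 + a.0) | (a.0 + d.0 + 0 | 0 | (0 | 0)) :: --a--▸ m8, --c--▸ m7, --d--▸ m8
  m5 = b.c.(b.0 + a.0) | 0 :: --b--▸ m8
  m6 = 0 | c.(a.0 + d.0 + 0 | 0 | (0 | 0)) :: --c--▸ m9
  m7 = (b.0 + a.0) | (a.0 + d.0 + 0 | 0 | (0 | 0)) :: --a--▸ m10, --a--▸ m9, --b--▸ m9, --d--▸ m10
  m8 = c.(b.0 + a.0) | 0 :: --c--▸ m10
  m9 = 0 | (a.0 + d.0 + 0 | 0 | (0 | 0)) :: --a--▸ m11, --d--▸ m11
  m10 = (b.0 + a.0) | 0 :: --a--▸ m11, --b--▸ m11
  m11 = 0 | 0 :: (no moves)
Reachable graph of Q (12 states):
  n0 = b.b.(b.0 + a.0) | c.(a.0 + d.0 + 0 | 0 | (0 | 0)) :: --b--▸ n1, --c--▸ n2
  n1 = b.(b.0 + a.0) | c.(a.0 + d.0 + 0 | 0 | (0 | 0)) :: --b--▸ n3, --c--▸ n4
  n2 = b.b.(b.0 + a.0) | (a.0 + d.0 + 0 | 0 | (0 | 0)) :: --a--▸ n5, --b--▸ n4, --d--▸ n5
  n3 = (b.0 + a.0) | c.(a.0 + d.0 + 0 | 0 | (0 | 0)) :: --a--▸ n6, --b--▸ n6, --c--▸ n7
  n4 = b.(b.0 + a.0) | (a.0 + d.0 + 0 | 0 | (0 | 0)) :: --a--▸ n8, --b--▸ n7, --d--▸ n8
  n5 = b.b.(b.0 + a.0) | 0 :: --b--▸ n8
  n6 = 0 | c.(a.0 + d.0 + 0 | 0 | (0 | 0)) :: --c--▸ n9
  n7 = (b.0 + a.0) | (a.0 + d.0 + 0 | 0 | (0 | 0)) :: --a--▸ n10, --a--▸ n9, --b--▸ n9, --d--▸ n10
  n8 = b.(b.0 + a.0) | 0 :: --b--▸ n10
  n9 = 0 | (a.0 + d.0 + 0 | 0 | (0 | 0)) :: --a--▸ n11, --d--▸ n11
  n10 = (b.0 + a.0) | 0 :: --a--▸ n11, --b--▸ n11
  n11 = 0 | 0 :: (no moves)
Trace ⟨bcc⟩ through P, begin at {m0}:
  step 1 (b): {m1}
  step 2 (c): {m3, m4}
  step 3 (c): {m7}
  P completes σ.
Trace ⟨bcc⟩ through Q, begin at {n0}:
  step 1 (b): {n1}
  step 2 (c): {n4}
  step 3 (c): no successor for Q

bcc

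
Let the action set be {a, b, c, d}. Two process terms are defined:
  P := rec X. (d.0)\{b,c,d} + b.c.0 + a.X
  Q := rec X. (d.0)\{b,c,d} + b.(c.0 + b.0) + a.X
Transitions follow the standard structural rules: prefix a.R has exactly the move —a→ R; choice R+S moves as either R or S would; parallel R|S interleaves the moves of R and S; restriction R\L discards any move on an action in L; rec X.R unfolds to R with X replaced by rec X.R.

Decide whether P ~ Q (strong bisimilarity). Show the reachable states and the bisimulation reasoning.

P ≁ Q

P's transition system — 3 states:
  p0 = rec X. (d.0)\{b,c,d} + b.c.0 + a.X → =a=> p0, =b=> p1
  p1 = c.0 → =c=> p2
  p2 = 0 → (no moves)
Q's transition system — 3 states:
  q0 = rec X. (d.0)\{b,c,d} + b.(c.0 + b.0) + a.X → =a=> q0, =b=> q1
  q1 = c.0 + b.0 → =b=> q2, =c=> q2
  q2 = 0 → (no moves)
Coarsest stable partition (strong bisimilarity classes):
  B0 = {p0}
  B1 = {p1}
  B2 = {p2, q2}
  B3 = {q0}
  B4 = {q1}
p0 ∈ B0, q0 ∈ B3 → different blocks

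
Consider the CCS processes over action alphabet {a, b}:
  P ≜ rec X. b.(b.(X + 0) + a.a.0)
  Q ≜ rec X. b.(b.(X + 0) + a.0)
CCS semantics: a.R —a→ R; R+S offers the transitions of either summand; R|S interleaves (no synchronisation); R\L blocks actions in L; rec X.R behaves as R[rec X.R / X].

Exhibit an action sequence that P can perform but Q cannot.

P's transition system — 5 states:
  p0 = rec X. b.(b.(X + 0) + a.a.0) → --b--▸ p1
  p1 = b.((rec X. b.(b.(X + 0) + a.a.0)) + 0) + a.a.0 → --a--▸ p2, --b--▸ p3
  p2 = a.0 → --a--▸ p4
  p3 = (rec X. b.(b.(X + 0) + a.a.0)) + 0 → --b--▸ p1
  p4 = 0 → ∅
Q's transition system — 4 states:
  q0 = rec X. b.(b.(X + 0) + a.0) → --b--▸ q1
  q1 = b.((rec X. b.(b.(X + 0) + a.0)) + 0) + a.0 → --a--▸ q2, --b--▸ q3
  q2 = 0 → ∅
  q3 = (rec X. b.(b.(X + 0) + a.0)) + 0 → --b--▸ q1
Trace ⟨baa⟩ through P, begin at {p0}:
  step 1 (b): {p1}
  step 2 (a): {p2}
  step 3 (a): {p4}
  — P admits the full trace.
Trace ⟨baa⟩ through Q, begin at {q0}:
  step 1 (b): {q1}
  step 2 (a): {q2}
  step 3 (a): no successor for Q

baa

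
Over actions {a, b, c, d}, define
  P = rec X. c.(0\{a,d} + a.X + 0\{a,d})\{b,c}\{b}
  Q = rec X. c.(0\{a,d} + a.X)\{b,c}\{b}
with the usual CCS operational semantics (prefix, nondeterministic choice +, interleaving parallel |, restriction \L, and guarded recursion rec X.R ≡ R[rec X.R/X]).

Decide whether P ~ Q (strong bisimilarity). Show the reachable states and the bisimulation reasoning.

P's transition system — 3 states:
  u0 = rec X. c.(0\{a,d} + a.X + 0\{a,d})\{b,c}\{b} has moves ··c··> u1
  u1 = (0\{a,d} + a.(rec X. c.(0\{a,d} + a.X + 0\{a,d})\{b,c}\{b}) + 0\{a,d})\{b,c}\{b} has moves ··a··> u2
  u2 = (rec X. c.(0\{a,d} + a.X + 0\{a,d})\{b,c}\{b})\{b,c}\{b} has moves (no moves)
Q's transition system — 3 states:
  v0 = rec X. c.(0\{a,d} + a.X)\{b,c}\{b} has moves ··c··> v1
  v1 = (0\{a,d} + a.(rec X. c.(0\{a,d} + a.X)\{b,c}\{b}))\{b,c}\{b} has moves ··a··> v2
  v2 = (rec X. c.(0\{a,d} + a.X)\{b,c}\{b})\{b,c}\{b} has moves (no moves)
Bisimilarity quotient blocks:
  B0 = {u0, v0}
  B1 = {u1, v1}
  B2 = {u2, v2}
u0 ∈ B0, v0 ∈ B0 → same block

P ~ Q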